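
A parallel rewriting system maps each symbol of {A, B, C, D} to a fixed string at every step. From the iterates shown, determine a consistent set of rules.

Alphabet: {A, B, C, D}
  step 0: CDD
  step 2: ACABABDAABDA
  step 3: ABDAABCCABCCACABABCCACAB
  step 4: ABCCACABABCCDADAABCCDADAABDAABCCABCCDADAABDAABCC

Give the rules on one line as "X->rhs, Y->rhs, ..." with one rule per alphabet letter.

  step 3 ⇒ step 4: ABDAABCCABCCACABABCCACAB ⇒ AB·CC·AC·AB·AB·CC·DA·DA·AB·CC·DA·DA·AB·DA·AB·CC·AB·CC·DA·DA·AB·DA·AB·CC
    A ↦ AB
    B ↦ CC
    C ↦ DA
    D ↦ AC

A->AB, B->CC, C->DA, D->AC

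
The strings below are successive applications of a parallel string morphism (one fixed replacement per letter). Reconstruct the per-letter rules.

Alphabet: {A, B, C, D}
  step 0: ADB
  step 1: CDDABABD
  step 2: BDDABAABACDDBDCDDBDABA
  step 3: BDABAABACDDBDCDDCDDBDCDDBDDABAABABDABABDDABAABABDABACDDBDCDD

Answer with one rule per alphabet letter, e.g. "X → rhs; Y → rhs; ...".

A->CDD, B->BD, C->BDD, D->ABA

  step 2 ⇒ step 3: BDDABAABACDDBDCDDBDABA ⇒ BD·ABA·ABA·CDD·BD·CDD·CDD·BD·CDD·BDD·ABA·ABA·BD·ABA·BDD·ABA·ABA·BD·ABA·CDD·BD·CDD
    A ↦ CDD
    B ↦ BD
    C ↦ BDD
    D ↦ ABA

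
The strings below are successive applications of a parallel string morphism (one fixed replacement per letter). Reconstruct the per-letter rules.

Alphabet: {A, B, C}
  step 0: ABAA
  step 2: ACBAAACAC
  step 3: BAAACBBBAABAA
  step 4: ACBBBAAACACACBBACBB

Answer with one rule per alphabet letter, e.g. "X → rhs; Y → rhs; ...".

A->B, B->AC, C->AA

  step 3 ⇒ step 4: BAAACBBBAABAA ⇒ AC·B·B·B·AA·AC·AC·AC·B·B·AC·B·B
    A ↦ B
    B ↦ AC
    C ↦ AA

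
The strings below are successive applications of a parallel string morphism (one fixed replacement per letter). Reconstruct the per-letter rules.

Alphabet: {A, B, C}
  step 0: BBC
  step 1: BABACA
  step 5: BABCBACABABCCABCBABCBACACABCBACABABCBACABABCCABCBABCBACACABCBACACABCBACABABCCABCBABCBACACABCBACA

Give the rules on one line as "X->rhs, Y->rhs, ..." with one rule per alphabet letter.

  step 0 ⇒ step 1: BBC ⇒ BA·BA·CA
    B ↦ BA
    C ↦ CA
    A ↦ BC  (constrained at step 1)

A->BC, B->BA, C->CA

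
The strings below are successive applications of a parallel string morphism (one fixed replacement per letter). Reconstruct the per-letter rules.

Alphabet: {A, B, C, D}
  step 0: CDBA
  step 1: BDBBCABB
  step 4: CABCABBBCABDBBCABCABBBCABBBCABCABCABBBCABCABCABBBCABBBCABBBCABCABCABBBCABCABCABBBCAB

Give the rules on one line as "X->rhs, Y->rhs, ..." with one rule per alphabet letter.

  step 0 ⇒ step 1: CDBA ⇒ B·DBB·CAB·B
    A ↦ B
    B ↦ CAB
    C ↦ B
    D ↦ DBB

A->B, B->CAB, C->B, D->DBB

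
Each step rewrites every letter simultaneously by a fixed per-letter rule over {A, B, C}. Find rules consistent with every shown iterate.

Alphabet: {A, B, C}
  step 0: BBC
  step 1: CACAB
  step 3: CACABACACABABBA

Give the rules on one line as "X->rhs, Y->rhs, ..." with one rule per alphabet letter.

  step 0 ⇒ step 1: BBC ⇒ CA·CA·B
    B ↦ CA
    C ↦ B
    A ↦ BA  (constrained at step 1)

A->BA, B->CA, C->B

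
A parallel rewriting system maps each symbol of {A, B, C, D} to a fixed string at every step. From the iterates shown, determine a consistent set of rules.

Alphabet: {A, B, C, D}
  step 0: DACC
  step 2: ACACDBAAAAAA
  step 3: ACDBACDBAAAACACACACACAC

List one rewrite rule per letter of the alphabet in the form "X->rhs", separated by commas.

  step 2 ⇒ step 3: ACACDBAAAAAA ⇒ AC·DB·AC·DB·A·AA·AC·AC·AC·AC·AC·AC
    A ↦ AC
    B ↦ AA
    C ↦ DB
    D ↦ A

A->AC, B->AA, C->DB, D->A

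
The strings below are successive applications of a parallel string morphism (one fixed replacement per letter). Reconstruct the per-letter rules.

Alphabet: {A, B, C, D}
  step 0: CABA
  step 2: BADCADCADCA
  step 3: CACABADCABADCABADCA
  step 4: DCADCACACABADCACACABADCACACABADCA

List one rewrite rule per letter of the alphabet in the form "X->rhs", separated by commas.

  step 3 ⇒ step 4: CACABADCABADCABADCA ⇒ D·CA·D·CA·CA·CA·BA·D·CA·CA·CA·BA·D·CA·CA·CA·BA·D·CA
    A ↦ CA
    B ↦ CA
    C ↦ D
    D ↦ BA

A->CA, B->CA, C->D, D->BA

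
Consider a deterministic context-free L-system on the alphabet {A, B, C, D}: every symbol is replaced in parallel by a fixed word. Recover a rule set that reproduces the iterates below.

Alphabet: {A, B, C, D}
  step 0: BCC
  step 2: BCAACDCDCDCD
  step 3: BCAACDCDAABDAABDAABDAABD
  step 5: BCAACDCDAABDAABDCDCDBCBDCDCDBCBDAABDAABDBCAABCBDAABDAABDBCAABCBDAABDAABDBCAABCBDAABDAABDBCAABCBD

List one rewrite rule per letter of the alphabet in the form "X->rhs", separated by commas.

A->CD, B->BC, C->AA, D->BD

  step 2 ⇒ step 3: BCAACDCDCDCD ⇒ BC·AA·CD·CD·AA·BD·AA·BD·AA·BD·AA·BD
    A ↦ CD
    B ↦ BC
    C ↦ AA
    D ↦ BD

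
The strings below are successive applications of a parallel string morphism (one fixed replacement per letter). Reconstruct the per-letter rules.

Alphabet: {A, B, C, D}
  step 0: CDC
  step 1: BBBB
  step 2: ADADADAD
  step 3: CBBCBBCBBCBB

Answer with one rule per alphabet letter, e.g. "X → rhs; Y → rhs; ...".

A->C, B->AD, C->B, D->BB

  step 2 ⇒ step 3: ADADADAD ⇒ C·BB·C·BB·C·BB·C·BB
    A ↦ C
    D ↦ BB
  step 1 ⇒ step 2: BBBB ⇒ AD·AD·AD·AD
    B ↦ AD
  step 0 ⇒ step 1: CDC ⇒ B·BB·B
    C ↦ B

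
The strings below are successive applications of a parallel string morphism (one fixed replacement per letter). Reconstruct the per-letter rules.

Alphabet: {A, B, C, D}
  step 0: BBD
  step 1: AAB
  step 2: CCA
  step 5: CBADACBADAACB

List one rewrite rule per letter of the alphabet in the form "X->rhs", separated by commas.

A->C, B->A, C->BAD, D->B

  step 1 ⇒ step 2: AAB ⇒ C·C·A
    A ↦ C
    B ↦ A
    C ↦ BAD  (constrained at step 2)
  step 0 ⇒ step 1: BBD ⇒ A·A·B
    D ↦ B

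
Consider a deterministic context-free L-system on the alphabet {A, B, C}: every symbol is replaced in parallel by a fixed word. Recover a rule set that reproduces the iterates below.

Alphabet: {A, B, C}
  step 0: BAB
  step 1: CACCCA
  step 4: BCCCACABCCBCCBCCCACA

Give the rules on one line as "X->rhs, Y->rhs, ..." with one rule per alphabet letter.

A->CC, B->CA, C->B

  step 0 ⇒ step 1: BAB ⇒ CA·CC·CA
    A ↦ CC
    B ↦ CA
    C ↦ B  (constrained at step 1)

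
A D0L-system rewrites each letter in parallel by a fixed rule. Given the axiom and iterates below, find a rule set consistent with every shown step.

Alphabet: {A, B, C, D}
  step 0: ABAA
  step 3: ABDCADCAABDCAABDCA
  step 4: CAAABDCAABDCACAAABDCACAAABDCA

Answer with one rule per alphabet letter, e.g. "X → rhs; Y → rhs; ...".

  step 3 ⇒ step 4: ABDCADCAABDCAABDCA ⇒ CA·A·AB·D·CA·AB·D·CA·CA·A·AB·D·CA·CA·A·AB·D·CA
    A ↦ CA
    B ↦ A
    C ↦ D
    D ↦ AB

A->CA, B->A, C->D, D->AB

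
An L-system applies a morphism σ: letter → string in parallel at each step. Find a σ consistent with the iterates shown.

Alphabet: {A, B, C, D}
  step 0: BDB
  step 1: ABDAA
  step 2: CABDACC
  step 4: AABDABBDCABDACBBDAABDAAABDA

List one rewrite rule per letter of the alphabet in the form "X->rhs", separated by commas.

A->C, B->A, C->BBD, D->BDA

  step 1 ⇒ step 2: ABDAA ⇒ C·A·BDA·C·C
    A ↦ C
    B ↦ A
    D ↦ BDA
    C ↦ BBD  (constrained at step 2)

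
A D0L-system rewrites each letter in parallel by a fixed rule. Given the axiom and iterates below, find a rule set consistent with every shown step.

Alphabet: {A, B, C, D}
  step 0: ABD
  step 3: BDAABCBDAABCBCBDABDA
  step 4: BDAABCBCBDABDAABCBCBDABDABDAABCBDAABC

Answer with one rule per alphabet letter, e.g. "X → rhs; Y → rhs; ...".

  step 3 ⇒ step 4: BDAABCBDAABCBCBDABDA ⇒ BD·AA·BC·BC·BD·A·BD·AA·BC·BC·BD·A·BD·A·BD·AA·BC·BD·AA·BC
    A ↦ BC
    B ↦ BD
    C ↦ A
    D ↦ AA

A->BC, B->BD, C->A, D->AA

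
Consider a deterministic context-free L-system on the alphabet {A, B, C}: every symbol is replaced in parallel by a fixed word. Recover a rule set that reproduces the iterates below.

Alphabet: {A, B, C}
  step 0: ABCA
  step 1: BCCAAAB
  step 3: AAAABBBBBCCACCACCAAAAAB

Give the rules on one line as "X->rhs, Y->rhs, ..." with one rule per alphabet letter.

A->B, B->CCA, C->AA

  step 0 ⇒ step 1: ABCA ⇒ B·CCA·AA·B
    A ↦ B
    B ↦ CCA
    C ↦ AA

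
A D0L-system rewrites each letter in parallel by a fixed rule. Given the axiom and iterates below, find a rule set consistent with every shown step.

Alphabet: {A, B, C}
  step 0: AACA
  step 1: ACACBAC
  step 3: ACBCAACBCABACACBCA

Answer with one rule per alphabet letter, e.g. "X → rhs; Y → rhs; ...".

  step 0 ⇒ step 1: AACA ⇒ AC·AC·B·AC
    A ↦ AC
    C ↦ B
    B ↦ CA  (constrained at step 1)

A->AC, B->CA, C->B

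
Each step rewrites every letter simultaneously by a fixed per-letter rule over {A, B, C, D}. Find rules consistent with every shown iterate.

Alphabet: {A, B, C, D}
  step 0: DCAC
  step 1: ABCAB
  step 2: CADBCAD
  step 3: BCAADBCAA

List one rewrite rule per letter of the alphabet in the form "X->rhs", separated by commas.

A->CA, B->D, C->B, D->A

  step 2 ⇒ step 3: CADBCAD ⇒ B·CA·A·D·B·CA·A
    A ↦ CA
    B ↦ D
    C ↦ B
    D ↦ A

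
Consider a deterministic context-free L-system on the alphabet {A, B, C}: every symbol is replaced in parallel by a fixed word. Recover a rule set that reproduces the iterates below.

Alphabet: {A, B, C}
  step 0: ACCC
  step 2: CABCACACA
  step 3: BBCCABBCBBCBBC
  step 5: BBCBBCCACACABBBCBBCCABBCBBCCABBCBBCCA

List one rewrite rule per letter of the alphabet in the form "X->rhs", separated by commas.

  step 2 ⇒ step 3: CABCACACA ⇒ B·BC·CA·B·BC·B·BC·B·BC
    A ↦ BC
    B ↦ CA
    C ↦ B

A->BC, B->CA, C->B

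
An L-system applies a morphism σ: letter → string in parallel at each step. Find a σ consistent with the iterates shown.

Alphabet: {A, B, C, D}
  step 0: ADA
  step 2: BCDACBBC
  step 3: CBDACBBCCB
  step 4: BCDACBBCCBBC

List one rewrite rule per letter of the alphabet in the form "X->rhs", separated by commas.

  step 3 ⇒ step 4: CBDACBBCCB ⇒ B·C·DA·CB·B·C·C·B·B·C
    A ↦ CB
    B ↦ C
    C ↦ B
    D ↦ DA

A->CB, B->C, C->B, D->DA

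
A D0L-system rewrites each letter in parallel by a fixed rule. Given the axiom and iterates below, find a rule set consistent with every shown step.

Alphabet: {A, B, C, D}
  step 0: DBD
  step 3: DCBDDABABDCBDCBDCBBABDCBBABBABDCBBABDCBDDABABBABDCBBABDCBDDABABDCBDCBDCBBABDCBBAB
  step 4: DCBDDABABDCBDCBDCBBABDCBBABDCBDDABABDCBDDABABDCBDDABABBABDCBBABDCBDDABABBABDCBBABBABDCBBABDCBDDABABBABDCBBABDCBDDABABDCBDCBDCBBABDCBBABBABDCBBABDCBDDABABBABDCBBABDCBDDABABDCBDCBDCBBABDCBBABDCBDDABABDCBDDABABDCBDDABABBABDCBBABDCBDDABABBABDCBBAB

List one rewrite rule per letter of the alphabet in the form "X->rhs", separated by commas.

  step 3 ⇒ step 4: DCBDDABABDCBDCBDCBBABDCBBABBABDCBBABDCBDDABABBABDCBBABDCBDDABABDCBDCBDCBBABDCBBAB ⇒ DCB·DDA·BAB·DCB·DCB·DCB·BAB·DCB·BAB·DCB·DDA·BAB·DCB·DDA·BAB·DCB·DDA·BAB·BAB·DCB·BAB·DCB·DDA·BAB·BAB·DCB·BAB·BAB·DCB·BAB·DCB·DDA·BAB·BAB·DCB·BAB·DCB·DDA·BAB·DCB·DCB·DCB·BAB·DCB·BAB·BAB·DCB·BAB·DCB·DDA·BAB·BAB·DCB·BAB·DCB·DDA·BAB·DCB·DCB·DCB·BAB·DCB·BAB·DCB·DDA·BAB·DCB·DDA·BAB·DCB·DDA·BAB·BAB·DCB·BAB·DCB·DDA·BAB·BAB·DCB·BAB
    A ↦ DCB
    B ↦ BAB
    C ↦ DDA
    D ↦ DCB

A->DCB, B->BAB, C->DDA, D->DCB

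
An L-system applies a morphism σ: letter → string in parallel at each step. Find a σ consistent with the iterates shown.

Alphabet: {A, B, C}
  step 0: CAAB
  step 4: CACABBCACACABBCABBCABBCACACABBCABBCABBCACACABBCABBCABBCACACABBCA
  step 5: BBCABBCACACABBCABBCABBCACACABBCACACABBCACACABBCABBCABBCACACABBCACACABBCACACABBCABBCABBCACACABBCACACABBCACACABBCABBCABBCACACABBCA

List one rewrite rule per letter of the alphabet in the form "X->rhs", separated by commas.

A->CA, B->CA, C->BB

  step 4 ⇒ step 5: CACABBCACACABBCABBCABBCACACABBCABBCABBCACACABBCABBCABBCACACABBCA ⇒ BB·CA·BB·CA·CA·CA·BB·CA·BB·CA·BB·CA·CA·CA·BB·CA·CA·CA·BB·CA·CA·CA·BB·CA·BB·CA·BB·CA·CA·CA·BB·CA·CA·CA·BB·CA·CA·CA·BB·CA·BB·CA·BB·CA·CA·CA·BB·CA·CA·CA·BB·CA·CA·CA·BB·CA·BB·CA·BB·CA·CA·CA·BB·CA
    A ↦ CA
    B ↦ CA
    C ↦ BB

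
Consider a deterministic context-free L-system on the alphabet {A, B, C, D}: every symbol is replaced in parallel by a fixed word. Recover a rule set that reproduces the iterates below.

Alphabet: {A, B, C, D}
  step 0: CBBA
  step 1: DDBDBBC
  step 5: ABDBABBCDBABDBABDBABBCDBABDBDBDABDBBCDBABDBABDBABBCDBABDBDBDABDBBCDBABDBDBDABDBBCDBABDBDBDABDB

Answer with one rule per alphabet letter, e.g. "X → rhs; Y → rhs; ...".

A->BC, B->DB, C->D, D->AB

  step 0 ⇒ step 1: CBBA ⇒ D·DB·DB·BC
    A ↦ BC
    B ↦ DB
    C ↦ D
    D ↦ AB  (constrained at step 1)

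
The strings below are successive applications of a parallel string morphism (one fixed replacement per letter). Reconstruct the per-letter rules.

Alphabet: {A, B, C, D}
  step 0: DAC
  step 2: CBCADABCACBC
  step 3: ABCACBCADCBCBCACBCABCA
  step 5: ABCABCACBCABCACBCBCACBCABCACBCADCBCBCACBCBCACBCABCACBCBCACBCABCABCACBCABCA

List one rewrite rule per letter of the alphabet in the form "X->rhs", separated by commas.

  step 2 ⇒ step 3: CBCADABCACBC ⇒ A·BC·A·CBC·AD·CBC·BC·A·CBC·A·BC·A
    A ↦ CBC
    B ↦ BC
    C ↦ A
    D ↦ AD

A->CBC, B->BC, C->A, D->AD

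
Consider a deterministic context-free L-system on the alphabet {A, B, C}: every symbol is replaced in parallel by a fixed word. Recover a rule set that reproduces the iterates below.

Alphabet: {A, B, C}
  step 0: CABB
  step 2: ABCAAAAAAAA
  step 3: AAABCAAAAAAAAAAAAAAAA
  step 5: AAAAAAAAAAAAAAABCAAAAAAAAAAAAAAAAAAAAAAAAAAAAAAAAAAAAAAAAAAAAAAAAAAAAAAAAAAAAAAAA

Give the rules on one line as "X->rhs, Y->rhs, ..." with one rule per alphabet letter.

  step 2 ⇒ step 3: ABCAAAAAAAA ⇒ AA·A·BC·AA·AA·AA·AA·AA·AA·AA·AA
    A ↦ AA
    B ↦ A
    C ↦ BC

A->AA, B->A, C->BC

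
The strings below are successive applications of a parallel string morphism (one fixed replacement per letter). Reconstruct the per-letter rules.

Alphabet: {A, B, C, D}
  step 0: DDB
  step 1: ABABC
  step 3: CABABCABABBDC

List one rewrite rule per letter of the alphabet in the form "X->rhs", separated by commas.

A->BD, B->C, C->AB, D->AB

  step 0 ⇒ step 1: DDB ⇒ AB·AB·C
    B ↦ C
    D ↦ AB
    A ↦ BD  (constrained at step 1)
    C ↦ AB  (constrained at step 1)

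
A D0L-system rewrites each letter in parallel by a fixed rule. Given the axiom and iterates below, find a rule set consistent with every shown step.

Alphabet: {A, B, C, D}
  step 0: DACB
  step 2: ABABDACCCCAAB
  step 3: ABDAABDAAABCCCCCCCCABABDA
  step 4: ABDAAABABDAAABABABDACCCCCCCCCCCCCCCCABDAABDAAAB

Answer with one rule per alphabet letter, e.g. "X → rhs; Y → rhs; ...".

  step 3 ⇒ step 4: ABDAABDAAABCCCCCCCCABABDA ⇒ AB·DA·A·AB·AB·DA·A·AB·AB·AB·DA·CC·CC·CC·CC·CC·CC·CC·CC·AB·DA·AB·DA·A·AB
    A ↦ AB
    B ↦ DA
    C ↦ CC
    D ↦ A

A->AB, B->DA, C->CC, D->A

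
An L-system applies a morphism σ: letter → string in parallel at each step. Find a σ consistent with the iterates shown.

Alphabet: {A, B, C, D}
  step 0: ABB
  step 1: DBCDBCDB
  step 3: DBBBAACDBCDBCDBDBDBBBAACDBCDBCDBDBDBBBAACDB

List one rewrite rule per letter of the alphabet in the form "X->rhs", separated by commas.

A->DB, B->CDB, C->BBA, D->A

  step 0 ⇒ step 1: ABB ⇒ DB·CDB·CDB
    A ↦ DB
    B ↦ CDB
    C ↦ BBA  (constrained at step 1)
    D ↦ A  (constrained at step 1)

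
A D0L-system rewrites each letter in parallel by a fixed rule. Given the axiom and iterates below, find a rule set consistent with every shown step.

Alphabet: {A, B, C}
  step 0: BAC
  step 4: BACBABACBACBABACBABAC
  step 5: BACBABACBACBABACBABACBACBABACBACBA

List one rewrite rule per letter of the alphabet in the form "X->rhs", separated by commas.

A->C, B->BA, C->BA

  step 4 ⇒ step 5: BACBABACBACBABACBABAC ⇒ BA·C·BA·BA·C·BA·C·BA·BA·C·BA·BA·C·BA·C·BA·BA·C·BA·C·BA
    A ↦ C
    B ↦ BA
    C ↦ BA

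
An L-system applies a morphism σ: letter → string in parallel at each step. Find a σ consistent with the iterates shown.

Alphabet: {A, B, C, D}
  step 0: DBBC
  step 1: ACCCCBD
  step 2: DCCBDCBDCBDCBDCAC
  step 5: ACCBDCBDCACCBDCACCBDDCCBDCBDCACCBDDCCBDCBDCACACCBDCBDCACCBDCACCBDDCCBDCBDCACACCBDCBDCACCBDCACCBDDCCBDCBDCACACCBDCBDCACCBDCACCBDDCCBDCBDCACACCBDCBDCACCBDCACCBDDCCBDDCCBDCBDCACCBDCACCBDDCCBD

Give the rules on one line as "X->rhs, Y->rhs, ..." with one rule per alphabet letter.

  step 1 ⇒ step 2: ACCCCBD ⇒ DC·CBD·CBD·CBD·CBD·C·AC
    A ↦ DC
    B ↦ C
    C ↦ CBD
    D ↦ AC

A->DC, B->C, C->CBD, D->AC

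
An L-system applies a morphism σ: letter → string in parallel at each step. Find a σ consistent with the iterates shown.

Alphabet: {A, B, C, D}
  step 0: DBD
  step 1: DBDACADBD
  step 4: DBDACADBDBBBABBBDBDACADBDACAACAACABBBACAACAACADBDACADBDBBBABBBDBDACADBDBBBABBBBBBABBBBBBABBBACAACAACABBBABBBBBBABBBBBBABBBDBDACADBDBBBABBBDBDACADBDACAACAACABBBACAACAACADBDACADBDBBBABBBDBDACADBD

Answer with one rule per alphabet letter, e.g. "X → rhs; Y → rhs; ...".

A->BBB, B->ACA, C->A, D->DBD

  step 0 ⇒ step 1: DBD ⇒ DBD·ACA·DBD
    B ↦ ACA
    D ↦ DBD
    A ↦ BBB  (constrained at step 1)
    C ↦ A  (constrained at step 1)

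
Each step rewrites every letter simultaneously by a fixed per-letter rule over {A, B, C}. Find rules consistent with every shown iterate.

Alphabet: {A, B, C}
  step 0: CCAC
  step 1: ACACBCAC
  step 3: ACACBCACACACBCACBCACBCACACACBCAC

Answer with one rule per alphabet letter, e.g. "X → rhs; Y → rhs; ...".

A->BC, B->AC, C->AC

  step 0 ⇒ step 1: CCAC ⇒ AC·AC·BC·AC
    A ↦ BC
    C ↦ AC
    B ↦ AC  (constrained at step 1)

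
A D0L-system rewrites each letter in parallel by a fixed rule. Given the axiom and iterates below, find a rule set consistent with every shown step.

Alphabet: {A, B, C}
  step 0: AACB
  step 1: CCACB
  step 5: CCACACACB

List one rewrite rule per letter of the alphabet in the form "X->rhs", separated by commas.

  step 0 ⇒ step 1: AACB ⇒ C·C·A·CB
    A ↦ C
    B ↦ CB
    C ↦ A

A->C, B->CB, C->A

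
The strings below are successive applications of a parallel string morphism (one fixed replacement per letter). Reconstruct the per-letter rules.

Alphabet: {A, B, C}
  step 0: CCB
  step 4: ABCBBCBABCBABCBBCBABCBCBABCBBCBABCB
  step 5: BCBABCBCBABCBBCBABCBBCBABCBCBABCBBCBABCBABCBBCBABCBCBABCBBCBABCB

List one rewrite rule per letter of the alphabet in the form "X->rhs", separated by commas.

A->B, B->CB, C->AB

  step 4 ⇒ step 5: ABCBBCBABCBABCBBCBABCBCBABCBBCBABCB ⇒ B·CB·AB·CB·CB·AB·CB·B·CB·AB·CB·B·CB·AB·CB·CB·AB·CB·B·CB·AB·CB·AB·CB·B·CB·AB·CB·CB·AB·CB·B·CB·AB·CB
    A ↦ B
    B ↦ CB
    C ↦ AB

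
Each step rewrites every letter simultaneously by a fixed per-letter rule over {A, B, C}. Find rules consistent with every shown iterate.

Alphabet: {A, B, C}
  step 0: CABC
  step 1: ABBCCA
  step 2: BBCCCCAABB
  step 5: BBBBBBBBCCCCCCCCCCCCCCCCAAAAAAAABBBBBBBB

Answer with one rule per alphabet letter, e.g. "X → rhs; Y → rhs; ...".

  step 1 ⇒ step 2: ABBCCA ⇒ BB·CC·CC·A·A·BB
    A ↦ BB
    B ↦ CC
    C ↦ A

A->BB, B->CC, C->A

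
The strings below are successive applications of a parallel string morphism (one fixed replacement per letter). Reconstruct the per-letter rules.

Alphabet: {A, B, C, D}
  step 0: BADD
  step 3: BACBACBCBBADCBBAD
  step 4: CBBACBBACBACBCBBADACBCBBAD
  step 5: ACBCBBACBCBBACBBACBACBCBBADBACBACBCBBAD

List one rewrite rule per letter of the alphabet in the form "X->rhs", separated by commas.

A->B, B->CB, C->A, D->AD

  step 4 ⇒ step 5: CBBACBBACBACBCBBADACBCBBAD ⇒ A·CB·CB·B·A·CB·CB·B·A·CB·B·A·CB·A·CB·CB·B·AD·B·A·CB·A·CB·CB·B·AD
    A ↦ B
    B ↦ CB
    C ↦ A
    D ↦ AD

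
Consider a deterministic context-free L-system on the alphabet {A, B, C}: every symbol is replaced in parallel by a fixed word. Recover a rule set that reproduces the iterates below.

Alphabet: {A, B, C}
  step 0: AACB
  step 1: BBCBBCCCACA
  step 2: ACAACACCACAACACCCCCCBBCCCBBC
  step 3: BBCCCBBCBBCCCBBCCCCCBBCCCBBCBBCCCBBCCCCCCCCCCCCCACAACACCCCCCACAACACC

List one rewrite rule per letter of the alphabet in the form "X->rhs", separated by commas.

  step 2 ⇒ step 3: ACAACACCACAACACCCCCCBBCCCBBC ⇒ BBC·CC·BBC·BBC·CC·BBC·CC·CC·BBC·CC·BBC·BBC·CC·BBC·CC·CC·CC·CC·CC·CC·ACA·ACA·CC·CC·CC·ACA·ACA·CC
    A ↦ BBC
    B ↦ ACA
    C ↦ CC

A->BBC, B->ACA, C->CC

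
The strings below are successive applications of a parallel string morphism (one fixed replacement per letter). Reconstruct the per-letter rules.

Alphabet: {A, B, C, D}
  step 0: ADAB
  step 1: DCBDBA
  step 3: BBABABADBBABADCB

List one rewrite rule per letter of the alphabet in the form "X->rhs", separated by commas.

  step 0 ⇒ step 1: ADAB ⇒ D·CB·D·BA
    A ↦ D
    B ↦ BA
    D ↦ CB
    C ↦ B  (constrained at step 1)

A->D, B->BA, C->B, D->CB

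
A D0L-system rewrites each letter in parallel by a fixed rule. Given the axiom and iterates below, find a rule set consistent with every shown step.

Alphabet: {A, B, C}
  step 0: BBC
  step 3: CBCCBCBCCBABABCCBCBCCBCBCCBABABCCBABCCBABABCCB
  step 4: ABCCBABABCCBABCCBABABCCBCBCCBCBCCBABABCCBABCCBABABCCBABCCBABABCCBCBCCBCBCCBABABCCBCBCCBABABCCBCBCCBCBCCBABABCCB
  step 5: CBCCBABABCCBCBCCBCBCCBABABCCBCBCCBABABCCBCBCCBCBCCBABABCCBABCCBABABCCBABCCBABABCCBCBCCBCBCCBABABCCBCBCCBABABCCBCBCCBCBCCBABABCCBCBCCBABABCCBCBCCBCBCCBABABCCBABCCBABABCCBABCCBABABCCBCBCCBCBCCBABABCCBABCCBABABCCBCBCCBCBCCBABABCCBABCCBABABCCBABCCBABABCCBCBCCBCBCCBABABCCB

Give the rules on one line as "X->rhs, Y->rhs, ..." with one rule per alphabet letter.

  step 4 ⇒ step 5: ABCCBABABCCBABCCBABABCCBCBCCBCBCCBABABCCBABCCBABABCCBABCCBABABCCBCBCCBCBCCBABABCCBCBCCBABABCCBCBCCBCBCCBABABCCB ⇒ CB·CCB·AB·AB·CCB·CB·CCB·CB·CCB·AB·AB·CCB·CB·CCB·AB·AB·CCB·CB·CCB·CB·CCB·AB·AB·CCB·AB·CCB·AB·AB·CCB·AB·CCB·AB·AB·CCB·CB·CCB·CB·CCB·AB·AB·CCB·CB·CCB·AB·AB·CCB·CB·CCB·CB·CCB·AB·AB·CCB·CB·CCB·AB·AB·CCB·CB·CCB·CB·CCB·AB·AB·CCB·AB·CCB·AB·AB·CCB·AB·CCB·AB·AB·CCB·CB·CCB·CB·CCB·AB·AB·CCB·AB·CCB·AB·AB·CCB·CB·CCB·CB·CCB·AB·AB·CCB·AB·CCB·AB·AB·CCB·AB·CCB·AB·AB·CCB·CB·CCB·CB·CCB·AB·AB·CCB
    A ↦ CB
    B ↦ CCB
    C ↦ AB

A->CB, B->CCB, C->AB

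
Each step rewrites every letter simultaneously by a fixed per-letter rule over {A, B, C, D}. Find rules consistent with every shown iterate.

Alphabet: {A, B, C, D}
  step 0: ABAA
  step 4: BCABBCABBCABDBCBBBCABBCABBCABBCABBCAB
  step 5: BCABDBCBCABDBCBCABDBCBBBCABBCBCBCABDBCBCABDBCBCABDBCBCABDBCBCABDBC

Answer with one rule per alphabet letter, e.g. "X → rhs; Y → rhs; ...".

  step 4 ⇒ step 5: BCABBCABBCABDBCBBBCABBCABBCABBCABBCAB ⇒ BC·AB·D·BC·BC·AB·D·BC·BC·AB·D·BC·BB·BC·AB·BC·BC·BC·AB·D·BC·BC·AB·D·BC·BC·AB·D·BC·BC·AB·D·BC·BC·AB·D·BC
    A ↦ D
    B ↦ BC
    C ↦ AB
    D ↦ BB

A->D, B->BC, C->AB, D->BB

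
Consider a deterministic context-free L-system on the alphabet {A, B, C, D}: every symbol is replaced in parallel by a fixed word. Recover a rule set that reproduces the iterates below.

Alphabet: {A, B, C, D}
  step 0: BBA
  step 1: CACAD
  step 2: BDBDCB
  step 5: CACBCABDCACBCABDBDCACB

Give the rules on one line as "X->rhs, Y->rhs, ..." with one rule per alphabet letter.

  step 1 ⇒ step 2: CACAD ⇒ B·D·B·D·CB
    A ↦ D
    C ↦ B
    D ↦ CB
  step 0 ⇒ step 1: BBA ⇒ CA·CA·D
    B ↦ CA

A->D, B->CA, C->B, D->CB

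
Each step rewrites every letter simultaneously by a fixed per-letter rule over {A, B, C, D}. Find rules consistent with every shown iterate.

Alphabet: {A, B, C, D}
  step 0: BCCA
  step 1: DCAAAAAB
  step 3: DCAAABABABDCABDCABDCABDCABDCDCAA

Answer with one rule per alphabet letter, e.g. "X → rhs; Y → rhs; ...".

  step 0 ⇒ step 1: BCCA ⇒ DC·AA·AA·AB
    A ↦ AB
    B ↦ DC
    C ↦ AA
    D ↦ DC  (constrained at step 1)

A->AB, B->DC, C->AA, D->DC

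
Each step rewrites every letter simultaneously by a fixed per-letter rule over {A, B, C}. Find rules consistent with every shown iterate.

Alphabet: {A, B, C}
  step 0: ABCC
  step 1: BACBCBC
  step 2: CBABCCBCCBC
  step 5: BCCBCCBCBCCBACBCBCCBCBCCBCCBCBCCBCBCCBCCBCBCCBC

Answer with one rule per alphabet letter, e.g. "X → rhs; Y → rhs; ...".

  step 1 ⇒ step 2: BACBCBC ⇒ C·BA·BC·C·BC·C·BC
    A ↦ BA
    B ↦ C
    C ↦ BC

A->BA, B->C, C->BC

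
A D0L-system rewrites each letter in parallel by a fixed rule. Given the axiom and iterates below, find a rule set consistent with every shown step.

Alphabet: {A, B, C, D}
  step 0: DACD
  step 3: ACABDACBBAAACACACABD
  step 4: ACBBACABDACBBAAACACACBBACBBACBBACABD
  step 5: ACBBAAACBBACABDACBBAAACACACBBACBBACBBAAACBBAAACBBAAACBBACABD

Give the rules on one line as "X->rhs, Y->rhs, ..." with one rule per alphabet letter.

  step 4 ⇒ step 5: ACBBACABDACBBAAACACACBBACBBACBBACABD ⇒ AC·BB·A·A·AC·BB·AC·A·BD·AC·BB·A·A·AC·AC·AC·BB·AC·BB·AC·BB·A·A·AC·BB·A·A·AC·BB·A·A·AC·BB·AC·A·BD
    A ↦ AC
    B ↦ A
    C ↦ BB
    D ↦ BD

A->AC, B->A, C->BB, D->BD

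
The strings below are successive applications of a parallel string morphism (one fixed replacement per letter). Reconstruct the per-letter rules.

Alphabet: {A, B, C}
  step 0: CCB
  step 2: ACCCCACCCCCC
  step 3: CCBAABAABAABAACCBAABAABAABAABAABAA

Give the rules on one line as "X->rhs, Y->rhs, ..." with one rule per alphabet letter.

A->CC, B->A, C->BAA

  step 2 ⇒ step 3: ACCCCACCCCCC ⇒ CC·BAA·BAA·BAA·BAA·CC·BAA·BAA·BAA·BAA·BAA·BAA
    A ↦ CC
    C ↦ BAA
    B ↦ A  (constrained at step 0)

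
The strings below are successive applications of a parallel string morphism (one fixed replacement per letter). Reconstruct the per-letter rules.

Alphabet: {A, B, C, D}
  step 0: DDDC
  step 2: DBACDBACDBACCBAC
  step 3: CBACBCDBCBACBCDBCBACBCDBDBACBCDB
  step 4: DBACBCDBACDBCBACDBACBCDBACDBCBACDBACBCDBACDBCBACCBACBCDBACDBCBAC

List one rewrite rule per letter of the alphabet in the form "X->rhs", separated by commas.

  step 3 ⇒ step 4: CBACBCDBCBACBCDBCBACBCDBDBACBCDB ⇒ DB·AC·BC·DB·AC·DB·CB·AC·DB·AC·BC·DB·AC·DB·CB·AC·DB·AC·BC·DB·AC·DB·CB·AC·CB·AC·BC·DB·AC·DB·CB·AC
    A ↦ BC
    B ↦ AC
    C ↦ DB
    D ↦ CB

A->BC, B->AC, C->DB, D->CB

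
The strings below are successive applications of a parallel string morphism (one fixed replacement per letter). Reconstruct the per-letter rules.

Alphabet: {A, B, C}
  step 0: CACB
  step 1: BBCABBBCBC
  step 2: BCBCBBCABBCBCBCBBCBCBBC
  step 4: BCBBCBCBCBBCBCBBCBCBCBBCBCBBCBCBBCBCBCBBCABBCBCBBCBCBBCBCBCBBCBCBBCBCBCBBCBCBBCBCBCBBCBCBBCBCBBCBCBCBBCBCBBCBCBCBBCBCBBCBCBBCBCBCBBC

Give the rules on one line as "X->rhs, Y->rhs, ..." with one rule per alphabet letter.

  step 1 ⇒ step 2: BBCABBBCBC ⇒ BC·BC·BBC·AB·BC·BC·BC·BBC·BC·BBC
    A ↦ AB
    B ↦ BC
    C ↦ BBC

A->AB, B->BC, C->BBC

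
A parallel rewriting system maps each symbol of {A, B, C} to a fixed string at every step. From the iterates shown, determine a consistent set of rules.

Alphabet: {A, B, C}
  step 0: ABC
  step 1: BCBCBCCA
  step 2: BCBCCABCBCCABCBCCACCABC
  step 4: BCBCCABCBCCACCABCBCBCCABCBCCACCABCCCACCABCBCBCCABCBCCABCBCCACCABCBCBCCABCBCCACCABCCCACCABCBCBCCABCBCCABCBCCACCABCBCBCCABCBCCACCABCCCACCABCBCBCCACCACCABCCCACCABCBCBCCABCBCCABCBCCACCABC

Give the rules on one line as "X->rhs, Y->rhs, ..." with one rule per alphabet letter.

  step 1 ⇒ step 2: BCBCBCCA ⇒ BCB·CCA·BCB·CCA·BCB·CCA·CCA·BC
    A ↦ BC
    B ↦ BCB
    C ↦ CCA

A->BC, B->BCB, C->CCA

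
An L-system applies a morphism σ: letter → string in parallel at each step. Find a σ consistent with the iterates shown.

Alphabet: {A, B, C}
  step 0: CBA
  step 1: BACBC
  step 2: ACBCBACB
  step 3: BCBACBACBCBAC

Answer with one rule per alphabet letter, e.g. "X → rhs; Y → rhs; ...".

A->BC, B->AC, C->B

  step 2 ⇒ step 3: ACBCBACB ⇒ BC·B·AC·B·AC·BC·B·AC
    A ↦ BC
    B ↦ AC
    C ↦ B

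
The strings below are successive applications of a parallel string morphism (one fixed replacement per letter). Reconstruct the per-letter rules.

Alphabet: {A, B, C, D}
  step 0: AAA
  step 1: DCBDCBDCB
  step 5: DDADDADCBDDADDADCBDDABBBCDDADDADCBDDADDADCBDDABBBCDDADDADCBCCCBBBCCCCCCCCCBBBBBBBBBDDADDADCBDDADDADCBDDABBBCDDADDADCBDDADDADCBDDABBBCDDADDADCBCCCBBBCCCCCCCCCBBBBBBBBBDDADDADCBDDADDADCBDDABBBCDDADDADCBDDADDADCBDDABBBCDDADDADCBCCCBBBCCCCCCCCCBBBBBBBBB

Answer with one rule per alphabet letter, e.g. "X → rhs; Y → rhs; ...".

A->DCB, B->C, C->BBB, D->DDA

  step 0 ⇒ step 1: AAA ⇒ DCB·DCB·DCB
    A ↦ DCB
    B ↦ C  (constrained at step 1)
    C ↦ BBB  (constrained at step 1)
    D ↦ DDA  (constrained at step 1)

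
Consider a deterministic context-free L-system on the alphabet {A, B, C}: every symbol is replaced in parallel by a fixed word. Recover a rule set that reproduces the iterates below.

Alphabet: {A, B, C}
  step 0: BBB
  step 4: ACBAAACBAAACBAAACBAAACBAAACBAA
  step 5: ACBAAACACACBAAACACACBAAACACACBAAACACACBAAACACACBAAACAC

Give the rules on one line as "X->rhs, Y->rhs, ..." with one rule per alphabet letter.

A->AC, B->AA, C->B

  step 4 ⇒ step 5: ACBAAACBAAACBAAACBAAACBAAACBAA ⇒ AC·B·AA·AC·AC·AC·B·AA·AC·AC·AC·B·AA·AC·AC·AC·B·AA·AC·AC·AC·B·AA·AC·AC·AC·B·AA·AC·AC
    A ↦ AC
    B ↦ AA
    C ↦ B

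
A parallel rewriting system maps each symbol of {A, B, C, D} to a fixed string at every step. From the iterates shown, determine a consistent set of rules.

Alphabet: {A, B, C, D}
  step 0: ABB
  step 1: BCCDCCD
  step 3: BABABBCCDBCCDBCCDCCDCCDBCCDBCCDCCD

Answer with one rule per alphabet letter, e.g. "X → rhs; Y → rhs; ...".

  step 0 ⇒ step 1: ABB ⇒ B·CCD·CCD
    A ↦ B
    B ↦ CCD
    C ↦ BA  (constrained at step 1)
    D ↦ BB  (constrained at step 1)

A->B, B->CCD, C->BA, D->BB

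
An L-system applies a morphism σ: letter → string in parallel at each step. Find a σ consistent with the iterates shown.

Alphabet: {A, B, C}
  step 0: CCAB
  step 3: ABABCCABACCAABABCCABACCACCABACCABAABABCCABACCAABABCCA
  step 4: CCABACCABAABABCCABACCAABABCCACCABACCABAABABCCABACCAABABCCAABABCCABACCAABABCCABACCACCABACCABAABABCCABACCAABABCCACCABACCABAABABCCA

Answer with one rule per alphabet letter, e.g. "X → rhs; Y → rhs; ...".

  step 3 ⇒ step 4: ABABCCABACCAABABCCABACCACCABACCABAABABCCABACCAABABCCA ⇒ CCA·BA·CCA·BA·AB·AB·CCA·BA·CCA·AB·AB·CCA·CCA·BA·CCA·BA·AB·AB·CCA·BA·CCA·AB·AB·CCA·AB·AB·CCA·BA·CCA·AB·AB·CCA·BA·CCA·CCA·BA·CCA·BA·AB·AB·CCA·BA·CCA·AB·AB·CCA·CCA·BA·CCA·BA·AB·AB·CCA
    A ↦ CCA
    B ↦ BA
    C ↦ AB

A->CCA, B->BA, C->AB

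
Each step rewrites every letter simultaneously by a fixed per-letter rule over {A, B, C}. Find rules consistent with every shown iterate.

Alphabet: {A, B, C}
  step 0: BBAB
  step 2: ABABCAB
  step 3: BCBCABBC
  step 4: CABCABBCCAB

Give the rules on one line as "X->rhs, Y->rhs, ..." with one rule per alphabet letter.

  step 3 ⇒ step 4: BCBCABBC ⇒ C·AB·C·AB·B·C·C·AB
    A ↦ B
    B ↦ C
    C ↦ AB

A->B, B->C, C->AB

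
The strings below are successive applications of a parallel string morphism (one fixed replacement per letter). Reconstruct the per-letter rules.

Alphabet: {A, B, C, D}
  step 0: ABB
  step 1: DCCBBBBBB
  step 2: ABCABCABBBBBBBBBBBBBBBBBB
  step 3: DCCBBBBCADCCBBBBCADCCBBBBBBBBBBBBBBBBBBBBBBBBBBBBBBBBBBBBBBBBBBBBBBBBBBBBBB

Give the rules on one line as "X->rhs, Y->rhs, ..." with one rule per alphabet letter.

A->DCC, B->BBB, C->BCA, D->A

  step 2 ⇒ step 3: ABCABCABBBBBBBBBBBBBBBBBB ⇒ DCC·BBB·BCA·DCC·BBB·BCA·DCC·BBB·BBB·BBB·BBB·BBB·BBB·BBB·BBB·BBB·BBB·BBB·BBB·BBB·BBB·BBB·BBB·BBB·BBB
    A ↦ DCC
    B ↦ BBB
    C ↦ BCA
  step 1 ⇒ step 2: DCCBBBBBB ⇒ A·BCA·BCA·BBB·BBB·BBB·BBB·BBB·BBB
    D ↦ A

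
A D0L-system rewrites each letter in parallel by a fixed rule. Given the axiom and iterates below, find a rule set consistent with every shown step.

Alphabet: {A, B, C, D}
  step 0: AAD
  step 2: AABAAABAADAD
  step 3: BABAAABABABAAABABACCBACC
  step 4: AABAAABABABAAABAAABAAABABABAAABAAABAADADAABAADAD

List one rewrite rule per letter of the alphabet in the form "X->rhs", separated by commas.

A->BA, B->AA, C->AD, D->CC

  step 3 ⇒ step 4: BABAAABABABAAABABACCBACC ⇒ AA·BA·AA·BA·BA·BA·AA·BA·AA·BA·AA·BA·BA·BA·AA·BA·AA·BA·AD·AD·AA·BA·AD·AD
    A ↦ BA
    B ↦ AA
    C ↦ AD
  step 2 ⇒ step 3: AABAAABAADAD ⇒ BA·BA·AA·BA·BA·BA·AA·BA·BA·CC·BA·CC
    D ↦ CC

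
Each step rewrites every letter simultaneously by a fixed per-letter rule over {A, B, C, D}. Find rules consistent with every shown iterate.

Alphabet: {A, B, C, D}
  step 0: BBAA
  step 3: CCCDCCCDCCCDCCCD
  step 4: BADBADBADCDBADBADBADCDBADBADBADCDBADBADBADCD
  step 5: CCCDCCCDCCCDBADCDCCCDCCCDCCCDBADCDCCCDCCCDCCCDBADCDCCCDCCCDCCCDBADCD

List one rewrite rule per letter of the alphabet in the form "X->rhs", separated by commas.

A->C, B->C, C->BAD, D->CD

  step 4 ⇒ step 5: BADBADBADCDBADBADBADCDBADBADBADCDBADBADBADCD ⇒ C·C·CD·C·C·CD·C·C·CD·BAD·CD·C·C·CD·C·C·CD·C·C·CD·BAD·CD·C·C·CD·C·C·CD·C·C·CD·BAD·CD·C·C·CD·C·C·CD·C·C·CD·BAD·CD
    A ↦ C
    B ↦ C
    C ↦ BAD
    D ↦ CD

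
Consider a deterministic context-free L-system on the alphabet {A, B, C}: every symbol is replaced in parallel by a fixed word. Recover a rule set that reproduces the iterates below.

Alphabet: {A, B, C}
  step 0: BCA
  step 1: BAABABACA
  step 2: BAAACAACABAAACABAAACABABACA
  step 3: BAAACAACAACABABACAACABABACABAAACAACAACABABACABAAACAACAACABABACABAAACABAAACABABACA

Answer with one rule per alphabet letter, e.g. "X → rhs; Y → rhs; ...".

  step 2 ⇒ step 3: BAAACAACABAAACABAAACABABACA ⇒ BAA·ACA·ACA·ACA·BAB·ACA·ACA·BAB·ACA·BAA·ACA·ACA·ACA·BAB·ACA·BAA·ACA·ACA·ACA·BAB·ACA·BAA·ACA·BAA·ACA·BAB·ACA
    A ↦ ACA
    B ↦ BAA
    C ↦ BAB

A->ACA, B->BAA, C->BAB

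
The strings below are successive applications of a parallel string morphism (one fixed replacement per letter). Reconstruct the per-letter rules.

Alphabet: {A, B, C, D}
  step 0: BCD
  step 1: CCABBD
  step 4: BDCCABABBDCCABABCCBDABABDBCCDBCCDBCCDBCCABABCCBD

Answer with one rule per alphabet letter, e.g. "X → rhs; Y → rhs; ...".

A->DB, B->CC, C->AB, D->BD

  step 0 ⇒ step 1: BCD ⇒ CC·AB·BD
    B ↦ CC
    C ↦ AB
    D ↦ BD
    A ↦ DB  (constrained at step 1)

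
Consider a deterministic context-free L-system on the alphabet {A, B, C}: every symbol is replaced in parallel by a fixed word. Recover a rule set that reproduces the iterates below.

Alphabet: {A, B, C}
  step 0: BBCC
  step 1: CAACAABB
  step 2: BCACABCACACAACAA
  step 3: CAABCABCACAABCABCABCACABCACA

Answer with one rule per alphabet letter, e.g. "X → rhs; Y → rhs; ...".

A->CA, B->CAA, C->B

  step 2 ⇒ step 3: BCACABCACACAACAA ⇒ CAA·B·CA·B·CA·CAA·B·CA·B·CA·B·CA·CA·B·CA·CA
    A ↦ CA
    B ↦ CAA
    C ↦ B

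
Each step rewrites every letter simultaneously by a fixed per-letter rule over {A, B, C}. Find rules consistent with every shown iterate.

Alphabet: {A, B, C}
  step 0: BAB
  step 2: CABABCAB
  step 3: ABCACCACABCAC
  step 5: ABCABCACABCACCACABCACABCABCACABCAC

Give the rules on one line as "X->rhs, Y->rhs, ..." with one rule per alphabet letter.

  step 2 ⇒ step 3: CABABCAB ⇒ AB·C·AC·C·AC·AB·C·AC
    A ↦ C
    B ↦ AC
    C ↦ AB

A->C, B->AC, C->AB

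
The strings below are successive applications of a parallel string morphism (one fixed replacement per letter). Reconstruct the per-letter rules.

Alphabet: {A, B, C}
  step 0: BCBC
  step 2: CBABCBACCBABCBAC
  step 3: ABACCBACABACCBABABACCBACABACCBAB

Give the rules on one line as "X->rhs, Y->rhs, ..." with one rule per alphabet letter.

A->CB, B->AC, C->AB

  step 2 ⇒ step 3: CBABCBACCBABCBAC ⇒ AB·AC·CB·AC·AB·AC·CB·AB·AB·AC·CB·AC·AB·AC·CB·AB
    A ↦ CB
    B ↦ AC
    C ↦ AB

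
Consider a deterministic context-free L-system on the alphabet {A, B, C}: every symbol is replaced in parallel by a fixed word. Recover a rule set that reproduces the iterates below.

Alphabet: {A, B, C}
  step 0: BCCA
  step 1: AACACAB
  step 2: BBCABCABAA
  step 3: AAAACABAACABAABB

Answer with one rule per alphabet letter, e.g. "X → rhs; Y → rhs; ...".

  step 2 ⇒ step 3: BBCABCABAA ⇒ AA·AA·CA·B·AA·CA·B·AA·B·B
    A ↦ B
    B ↦ AA
    C ↦ CA

A->B, B->AA, C->CA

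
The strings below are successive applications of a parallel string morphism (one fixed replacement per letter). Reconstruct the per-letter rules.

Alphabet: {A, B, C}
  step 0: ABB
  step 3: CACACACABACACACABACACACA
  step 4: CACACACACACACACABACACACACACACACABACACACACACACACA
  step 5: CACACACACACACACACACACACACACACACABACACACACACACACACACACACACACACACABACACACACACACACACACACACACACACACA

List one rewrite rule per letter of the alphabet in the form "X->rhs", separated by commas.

A->CA, B->BA, C->CA

  step 4 ⇒ step 5: CACACACACACACACABACACACACACACACABACACACACACACACA ⇒ CA·CA·CA·CA·CA·CA·CA·CA·CA·CA·CA·CA·CA·CA·CA·CA·BA·CA·CA·CA·CA·CA·CA·CA·CA·CA·CA·CA·CA·CA·CA·CA·BA·CA·CA·CA·CA·CA·CA·CA·CA·CA·CA·CA·CA·CA·CA·CA
    A ↦ CA
    B ↦ BA
    C ↦ CA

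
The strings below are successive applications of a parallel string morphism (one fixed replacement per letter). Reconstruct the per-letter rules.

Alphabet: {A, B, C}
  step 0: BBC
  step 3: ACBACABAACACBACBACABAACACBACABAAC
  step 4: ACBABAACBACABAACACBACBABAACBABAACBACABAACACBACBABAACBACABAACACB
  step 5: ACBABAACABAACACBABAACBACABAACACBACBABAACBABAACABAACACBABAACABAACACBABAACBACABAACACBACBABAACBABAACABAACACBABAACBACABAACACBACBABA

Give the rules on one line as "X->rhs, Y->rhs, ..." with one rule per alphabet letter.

A->AC, B->ABA, C->B

  step 4 ⇒ step 5: ACBABAACBACABAACACBACBABAACBABAACBACABAACACBACBABAACBACABAACACB ⇒ AC·B·ABA·AC·ABA·AC·AC·B·ABA·AC·B·AC·ABA·AC·AC·B·AC·B·ABA·AC·B·ABA·AC·ABA·AC·AC·B·ABA·AC·ABA·AC·AC·B·ABA·AC·B·AC·ABA·AC·AC·B·AC·B·ABA·AC·B·ABA·AC·ABA·AC·AC·B·ABA·AC·B·AC·ABA·AC·AC·B·AC·B·ABA
    A ↦ AC
    B ↦ ABA
    C ↦ B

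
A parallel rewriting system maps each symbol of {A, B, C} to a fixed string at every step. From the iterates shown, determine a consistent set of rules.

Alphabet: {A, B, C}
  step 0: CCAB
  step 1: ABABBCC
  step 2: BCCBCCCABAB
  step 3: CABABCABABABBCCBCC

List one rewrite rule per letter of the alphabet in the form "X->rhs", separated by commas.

A->BC, B->C, C->AB

  step 2 ⇒ step 3: BCCBCCCABAB ⇒ C·AB·AB·C·AB·AB·AB·BC·C·BC·C
    A ↦ BC
    B ↦ C
    C ↦ AB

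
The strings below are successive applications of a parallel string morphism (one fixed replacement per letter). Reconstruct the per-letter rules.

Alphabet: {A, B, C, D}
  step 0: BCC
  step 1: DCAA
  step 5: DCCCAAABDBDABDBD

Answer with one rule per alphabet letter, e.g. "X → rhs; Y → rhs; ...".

A->BD, B->DC, C->A, D->C

  step 0 ⇒ step 1: BCC ⇒ DC·A·A
    B ↦ DC
    C ↦ A
    A ↦ BD  (constrained at step 1)
    D ↦ C  (constrained at step 1)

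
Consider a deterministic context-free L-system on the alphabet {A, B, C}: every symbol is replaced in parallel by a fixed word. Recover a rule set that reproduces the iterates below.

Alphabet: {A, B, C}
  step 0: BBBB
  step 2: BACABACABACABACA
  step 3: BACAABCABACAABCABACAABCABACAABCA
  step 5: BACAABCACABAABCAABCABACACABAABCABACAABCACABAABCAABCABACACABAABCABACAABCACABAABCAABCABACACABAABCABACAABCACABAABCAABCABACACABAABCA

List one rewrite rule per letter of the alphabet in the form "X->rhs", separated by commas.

A->CA, B->BA, C->AB

  step 2 ⇒ step 3: BACABACABACABACA ⇒ BA·CA·AB·CA·BA·CA·AB·CA·BA·CA·AB·CA·BA·CA·AB·CA
    A ↦ CA
    B ↦ BA
    C ↦ AB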